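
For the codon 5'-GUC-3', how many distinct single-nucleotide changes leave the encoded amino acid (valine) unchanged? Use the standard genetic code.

3

Position 1: none → 0 synonymous.
Position 2: none → 0 synonymous.
Position 3: GUU, GUA, GUG → 3 synonymous.
Total: 0 + 0 + 3 = 3.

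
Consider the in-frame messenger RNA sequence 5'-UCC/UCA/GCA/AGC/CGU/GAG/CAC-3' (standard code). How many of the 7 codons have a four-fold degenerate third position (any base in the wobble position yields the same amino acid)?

4

Codon 1 UCC (Ser): third position 4-fold.
Codon 2 UCA (Ser): third position 4-fold.
Codon 3 GCA (Ala): third position 4-fold.
Codon 4 AGC (Ser): third position 2-fold.
Codon 5 CGU (Arg): third position 4-fold.
Codon 6 GAG (Glu): third position 2-fold.
Codon 7 CAC (His): third position 2-fold.
Four-fold degenerate third positions: 4.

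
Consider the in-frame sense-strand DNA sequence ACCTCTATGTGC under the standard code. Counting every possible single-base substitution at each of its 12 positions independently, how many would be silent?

7

Codon 1 (ACC, Thr): 3 synonymous substitutions.
Codon 2 (TCT, Ser): 3 synonymous substitutions.
Codon 3 (ATG, Met): 0 synonymous substitutions.
Codon 4 (TGC, Cys): 1 synonymous substitution.
Total: 3 + 3 + 0 + 1 = 7.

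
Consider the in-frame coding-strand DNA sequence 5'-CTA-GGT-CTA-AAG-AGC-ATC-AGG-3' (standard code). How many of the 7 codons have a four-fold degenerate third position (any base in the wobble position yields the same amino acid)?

Codon 1 CTA (Leu): third position 4-fold.
Codon 2 GGT (Gly): third position 4-fold.
Codon 3 CTA (Leu): third position 4-fold.
Codon 4 AAG (Lys): third position 2-fold.
Codon 5 AGC (Ser): third position 2-fold.
Codon 6 ATC (Ile): third position 3-fold.
Codon 7 AGG (Arg): third position 2-fold.
Four-fold degenerate third positions: 3.

3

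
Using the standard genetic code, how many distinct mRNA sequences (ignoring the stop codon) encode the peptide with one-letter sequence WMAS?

24

Trp: 1 codon.
Met: 1 codon.
Ala: 4 codons.
Ser: 6 codons.
1 × 1 × 4 × 6 = 24.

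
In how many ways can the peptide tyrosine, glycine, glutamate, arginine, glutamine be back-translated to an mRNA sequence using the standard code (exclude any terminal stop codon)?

Tyr: 2 codons.
Gly: 4 codons.
Glu: 2 codons.
Arg: 6 codons.
Gln: 2 codons.
2 × 4 × 2 × 6 × 2 = 192.

192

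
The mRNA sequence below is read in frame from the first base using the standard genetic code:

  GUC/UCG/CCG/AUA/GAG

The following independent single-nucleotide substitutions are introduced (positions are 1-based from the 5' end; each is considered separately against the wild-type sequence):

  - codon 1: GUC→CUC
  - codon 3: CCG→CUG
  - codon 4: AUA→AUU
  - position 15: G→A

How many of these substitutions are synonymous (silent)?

2

Codon 1: GUC (Val) → CUC (Leu) — missense.
Codon 3: CCG (Pro) → CUG (Leu) — missense.
Codon 4: AUA (Ile) → AUU (Ile) — synonymous.
Codon 5: GAG (Glu) → GAA (Glu) — synonymous.
Synonymous: 2 of 4.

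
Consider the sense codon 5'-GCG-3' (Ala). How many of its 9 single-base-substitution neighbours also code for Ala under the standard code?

Position 1: none → 0 synonymous.
Position 2: none → 0 synonymous.
Position 3: GCU, GCC, GCA → 3 synonymous.
Total: 0 + 0 + 3 = 3.

3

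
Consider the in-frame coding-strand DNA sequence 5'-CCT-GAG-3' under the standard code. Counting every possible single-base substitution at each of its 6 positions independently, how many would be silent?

Codon 1 (CCT, Pro): 3 synonymous substitutions.
Codon 2 (GAG, Glu): 1 synonymous substitution.
Total: 3 + 1 = 4.

4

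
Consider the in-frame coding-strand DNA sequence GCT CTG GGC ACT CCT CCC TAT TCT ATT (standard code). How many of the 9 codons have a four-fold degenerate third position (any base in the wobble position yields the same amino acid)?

7

Codon 1 GCT (Ala): third position 4-fold.
Codon 2 CTG (Leu): third position 4-fold.
Codon 3 GGC (Gly): third position 4-fold.
Codon 4 ACT (Thr): third position 4-fold.
Codon 5 CCT (Pro): third position 4-fold.
Codon 6 CCC (Pro): third position 4-fold.
Codon 7 TAT (Tyr): third position 2-fold.
Codon 8 TCT (Ser): third position 4-fold.
Codon 9 ATT (Ile): third position 3-fold.
Four-fold degenerate third positions: 7.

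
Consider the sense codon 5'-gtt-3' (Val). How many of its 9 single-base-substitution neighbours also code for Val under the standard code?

Position 1: none → 0 synonymous.
Position 2: none → 0 synonymous.
Position 3: GTC, GTA, GTG → 3 synonymous.
Total: 0 + 0 + 3 = 3.

3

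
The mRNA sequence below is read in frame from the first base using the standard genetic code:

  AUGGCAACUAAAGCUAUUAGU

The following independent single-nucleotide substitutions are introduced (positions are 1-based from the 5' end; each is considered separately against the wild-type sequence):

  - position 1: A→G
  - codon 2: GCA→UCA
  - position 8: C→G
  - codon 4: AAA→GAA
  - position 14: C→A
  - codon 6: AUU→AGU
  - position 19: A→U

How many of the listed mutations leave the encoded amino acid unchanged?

Codon 1: AUG (Met) → GUG (Val) — missense.
Codon 2: GCA (Ala) → UCA (Ser) — missense.
Codon 3: ACU (Thr) → AGU (Ser) — missense.
Codon 4: AAA (Lys) → GAA (Glu) — missense.
Codon 5: GCU (Ala) → GAU (Asp) — missense.
Codon 6: AUU (Ile) → AGU (Ser) — missense.
Codon 7: AGU (Ser) → UGU (Cys) — missense.
Synonymous: 0 of 7.

0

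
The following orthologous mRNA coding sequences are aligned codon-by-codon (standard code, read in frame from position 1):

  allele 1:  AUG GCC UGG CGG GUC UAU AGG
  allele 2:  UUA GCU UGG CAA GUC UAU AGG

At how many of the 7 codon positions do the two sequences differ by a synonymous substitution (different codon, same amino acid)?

1

Codon 1: AUG Met / UUA Leu — nonsynonymous.
Codon 2: GCC Ala / GCU Ala — synonymous.
Codon 3: UGG Trp / UGG Trp — identical.
Codon 4: CGG Arg / CAA Gln — nonsynonymous.
Codon 5: GUC Val / GUC Val — identical.
Codon 6: UAU Tyr / UAU Tyr — identical.
Codon 7: AGG Arg / AGG Arg — identical.
Synonymous differences: 1.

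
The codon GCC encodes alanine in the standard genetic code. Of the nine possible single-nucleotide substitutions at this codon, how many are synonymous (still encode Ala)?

3

Position 1: none → 0 synonymous.
Position 2: none → 0 synonymous.
Position 3: GCT, GCA, GCG → 3 synonymous.
Total: 0 + 0 + 3 = 3.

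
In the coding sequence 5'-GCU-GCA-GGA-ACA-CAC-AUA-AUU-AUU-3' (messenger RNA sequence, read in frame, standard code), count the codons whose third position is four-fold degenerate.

Codon 1 GCU (Ala): third position 4-fold.
Codon 2 GCA (Ala): third position 4-fold.
Codon 3 GGA (Gly): third position 4-fold.
Codon 4 ACA (Thr): third position 4-fold.
Codon 5 CAC (His): third position 2-fold.
Codon 6 AUA (Ile): third position 3-fold.
Codon 7 AUU (Ile): third position 3-fold.
Codon 8 AUU (Ile): third position 3-fold.
Four-fold degenerate third positions: 4.

4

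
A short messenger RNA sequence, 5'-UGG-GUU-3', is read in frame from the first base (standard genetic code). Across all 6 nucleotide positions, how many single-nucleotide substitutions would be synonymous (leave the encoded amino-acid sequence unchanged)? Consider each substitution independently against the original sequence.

Codon 1 (UGG, Trp): 0 synonymous substitutions.
Codon 2 (GUU, Val): 3 synonymous substitutions.
Total: 0 + 3 = 3.

3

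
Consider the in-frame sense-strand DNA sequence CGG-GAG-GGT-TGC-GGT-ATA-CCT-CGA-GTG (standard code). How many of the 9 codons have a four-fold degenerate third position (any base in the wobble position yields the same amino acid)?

6

Codon 1 CGG (Arg): third position 4-fold.
Codon 2 GAG (Glu): third position 2-fold.
Codon 3 GGT (Gly): third position 4-fold.
Codon 4 TGC (Cys): third position 2-fold.
Codon 5 GGT (Gly): third position 4-fold.
Codon 6 ATA (Ile): third position 3-fold.
Codon 7 CCT (Pro): third position 4-fold.
Codon 8 CGA (Arg): third position 4-fold.
Codon 9 GTG (Val): third position 4-fold.
Four-fold degenerate third positions: 6.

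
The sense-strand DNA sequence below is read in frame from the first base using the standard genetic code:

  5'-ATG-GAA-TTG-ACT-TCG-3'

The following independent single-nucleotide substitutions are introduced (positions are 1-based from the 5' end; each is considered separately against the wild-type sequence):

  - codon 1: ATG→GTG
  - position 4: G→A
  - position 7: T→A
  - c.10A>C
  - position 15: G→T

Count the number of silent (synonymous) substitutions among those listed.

Codon 1: ATG (Met) → GTG (Val) — missense.
Codon 2: GAA (Glu) → AAA (Lys) — missense.
Codon 3: TTG (Leu) → ATG (Met) — missense.
Codon 4: ACT (Thr) → CCT (Pro) — missense.
Codon 5: TCG (Ser) → TCT (Ser) — synonymous.
Synonymous: 1 of 5.

1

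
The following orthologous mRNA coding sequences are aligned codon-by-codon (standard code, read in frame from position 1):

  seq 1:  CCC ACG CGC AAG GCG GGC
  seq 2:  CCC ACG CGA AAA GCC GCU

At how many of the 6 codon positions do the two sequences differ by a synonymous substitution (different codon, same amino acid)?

3

Codon 1: CCC Pro / CCC Pro — identical.
Codon 2: ACG Thr / ACG Thr — identical.
Codon 3: CGC Arg / CGA Arg — synonymous.
Codon 4: AAG Lys / AAA Lys — synonymous.
Codon 5: GCG Ala / GCC Ala — synonymous.
Codon 6: GGC Gly / GCU Ala — nonsynonymous.
Synonymous differences: 3.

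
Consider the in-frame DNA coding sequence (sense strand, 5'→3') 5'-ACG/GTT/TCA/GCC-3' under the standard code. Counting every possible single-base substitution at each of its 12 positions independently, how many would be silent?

12

Codon 1 (ACG, Thr): 3 synonymous substitutions.
Codon 2 (GTT, Val): 3 synonymous substitutions.
Codon 3 (TCA, Ser): 3 synonymous substitutions.
Codon 4 (GCC, Ala): 3 synonymous substitutions.
Total: 3 + 3 + 3 + 3 = 12.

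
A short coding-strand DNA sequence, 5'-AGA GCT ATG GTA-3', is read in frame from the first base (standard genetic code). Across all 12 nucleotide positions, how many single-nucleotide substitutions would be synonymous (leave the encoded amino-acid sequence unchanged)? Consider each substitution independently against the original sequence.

Codon 1 (AGA, Arg): 2 synonymous substitutions.
Codon 2 (GCT, Ala): 3 synonymous substitutions.
Codon 3 (ATG, Met): 0 synonymous substitutions.
Codon 4 (GTA, Val): 3 synonymous substitutions.
Total: 2 + 3 + 0 + 3 = 8.

8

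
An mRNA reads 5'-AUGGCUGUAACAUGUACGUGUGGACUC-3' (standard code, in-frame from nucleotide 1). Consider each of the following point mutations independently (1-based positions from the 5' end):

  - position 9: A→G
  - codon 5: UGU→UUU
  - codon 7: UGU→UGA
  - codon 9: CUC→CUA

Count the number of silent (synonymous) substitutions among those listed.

Codon 3: GUA (Val) → GUG (Val) — synonymous.
Codon 5: UGU (Cys) → UUU (Phe) — missense.
Codon 7: UGU (Cys) → UGA (Stop) — nonsense.
Codon 9: CUC (Leu) → CUA (Leu) — synonymous.
Synonymous: 2 of 4.

2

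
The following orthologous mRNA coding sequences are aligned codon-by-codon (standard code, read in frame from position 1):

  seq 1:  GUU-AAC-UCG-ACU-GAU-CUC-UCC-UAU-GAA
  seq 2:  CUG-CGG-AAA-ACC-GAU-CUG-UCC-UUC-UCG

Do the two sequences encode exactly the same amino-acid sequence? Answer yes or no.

no

Codon 1: GUU Val / CUG Leu — nonsynonymous.
Codon 2: AAC Asn / CGG Arg — nonsynonymous.
Codon 3: UCG Ser / AAA Lys — nonsynonymous.
Codon 4: ACU Thr / ACC Thr — synonymous.
Codon 5: GAU Asp / GAU Asp — identical.
Codon 6: CUC Leu / CUG Leu — synonymous.
Codon 7: UCC Ser / UCC Ser — identical.
Codon 8: UAU Tyr / UUC Phe — nonsynonymous.
Codon 9: GAA Glu / UCG Ser — nonsynonymous.
Nonsynonymous differences: 5 → different protein.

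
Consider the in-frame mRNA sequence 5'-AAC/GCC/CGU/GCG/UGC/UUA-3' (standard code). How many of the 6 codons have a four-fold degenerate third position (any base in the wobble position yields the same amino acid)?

Codon 1 AAC (Asn): third position 2-fold.
Codon 2 GCC (Ala): third position 4-fold.
Codon 3 CGU (Arg): third position 4-fold.
Codon 4 GCG (Ala): third position 4-fold.
Codon 5 UGC (Cys): third position 2-fold.
Codon 6 UUA (Leu): third position 2-fold.
Four-fold degenerate third positions: 3.

3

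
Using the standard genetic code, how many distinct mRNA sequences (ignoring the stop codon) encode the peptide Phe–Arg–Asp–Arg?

Phe: 2 codons.
Arg: 6 codons.
Asp: 2 codons.
Arg: 6 codons.
2 × 6 × 2 × 6 = 144.

144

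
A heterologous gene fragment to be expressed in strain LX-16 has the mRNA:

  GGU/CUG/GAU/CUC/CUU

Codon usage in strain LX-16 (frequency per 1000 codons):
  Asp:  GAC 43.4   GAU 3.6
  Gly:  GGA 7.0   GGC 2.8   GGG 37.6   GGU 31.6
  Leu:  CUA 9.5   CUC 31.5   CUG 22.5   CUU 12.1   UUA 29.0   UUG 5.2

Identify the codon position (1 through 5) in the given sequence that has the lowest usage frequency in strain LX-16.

3

Codon 1 GGU (Gly): 31.6 per 1000.
Codon 2 CUG (Leu): 22.5 per 1000.
Codon 3 GAU (Asp): 3.6 per 1000.
Codon 4 CUC (Leu): 31.5 per 1000.
Codon 5 CUU (Leu): 12.1 per 1000.
Lowest frequency is 3.6 at codon 3.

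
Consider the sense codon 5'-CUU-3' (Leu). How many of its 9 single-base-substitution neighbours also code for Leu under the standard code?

Position 1: none → 0 synonymous.
Position 2: none → 0 synonymous.
Position 3: CUC, CUA, CUG → 3 synonymous.
Total: 0 + 0 + 3 = 3.

3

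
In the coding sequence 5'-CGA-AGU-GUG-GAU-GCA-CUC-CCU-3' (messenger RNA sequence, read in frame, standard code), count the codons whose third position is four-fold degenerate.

Codon 1 CGA (Arg): third position 4-fold.
Codon 2 AGU (Ser): third position 2-fold.
Codon 3 GUG (Val): third position 4-fold.
Codon 4 GAU (Asp): third position 2-fold.
Codon 5 GCA (Ala): third position 4-fold.
Codon 6 CUC (Leu): third position 4-fold.
Codon 7 CCU (Pro): third position 4-fold.
Four-fold degenerate third positions: 5.

5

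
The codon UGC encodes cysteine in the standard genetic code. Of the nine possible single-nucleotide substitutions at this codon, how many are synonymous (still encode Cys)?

1

Position 1: none → 0 synonymous.
Position 2: none → 0 synonymous.
Position 3: UGU → 1 synonymous.
Total: 0 + 0 + 1 = 1.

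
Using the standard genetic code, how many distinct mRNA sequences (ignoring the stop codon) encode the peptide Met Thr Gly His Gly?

Met: 1 codon.
Thr: 4 codons.
Gly: 4 codons.
His: 2 codons.
Gly: 4 codons.
1 × 4 × 4 × 2 × 4 = 128.

128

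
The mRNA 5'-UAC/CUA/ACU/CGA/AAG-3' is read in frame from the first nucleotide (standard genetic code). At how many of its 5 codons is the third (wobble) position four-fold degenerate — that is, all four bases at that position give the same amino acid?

Codon 1 UAC (Tyr): third position 2-fold.
Codon 2 CUA (Leu): third position 4-fold.
Codon 3 ACU (Thr): third position 4-fold.
Codon 4 CGA (Arg): third position 4-fold.
Codon 5 AAG (Lys): third position 2-fold.
Four-fold degenerate third positions: 3.

3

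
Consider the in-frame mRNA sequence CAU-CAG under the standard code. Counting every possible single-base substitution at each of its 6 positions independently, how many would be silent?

2

Codon 1 (CAU, His): 1 synonymous substitution.
Codon 2 (CAG, Gln): 1 synonymous substitution.
Total: 1 + 1 = 2.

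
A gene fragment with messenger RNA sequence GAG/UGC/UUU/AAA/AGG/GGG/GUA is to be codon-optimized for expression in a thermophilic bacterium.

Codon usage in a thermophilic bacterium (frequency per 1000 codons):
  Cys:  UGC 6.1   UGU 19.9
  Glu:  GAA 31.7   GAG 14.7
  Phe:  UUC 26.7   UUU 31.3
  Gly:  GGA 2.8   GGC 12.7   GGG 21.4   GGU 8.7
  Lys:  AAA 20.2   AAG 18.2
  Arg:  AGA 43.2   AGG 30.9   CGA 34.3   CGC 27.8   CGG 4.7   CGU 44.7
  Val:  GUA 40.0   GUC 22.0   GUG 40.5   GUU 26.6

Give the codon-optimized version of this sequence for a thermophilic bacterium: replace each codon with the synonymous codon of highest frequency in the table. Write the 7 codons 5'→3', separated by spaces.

GAA UGU UUU AAA CGU GGG GUG

Codon 1 (Glu): best is GAA at 31.7.
Codon 2 (Cys): best is UGU at 19.9.
Codon 3 (Phe): best is UUU at 31.3.
Codon 4 (Lys): best is AAA at 20.2.
Codon 5 (Arg): best is CGU at 44.7.
Codon 6 (Gly): best is GGG at 21.4.
Codon 7 (Val): best is GUG at 40.5.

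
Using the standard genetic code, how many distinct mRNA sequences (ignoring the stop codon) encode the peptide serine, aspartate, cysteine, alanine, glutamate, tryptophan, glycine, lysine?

1536

Ser: 6 codons.
Asp: 2 codons.
Cys: 2 codons.
Ala: 4 codons.
Glu: 2 codons.
Trp: 1 codon.
Gly: 4 codons.
Lys: 2 codons.
6 × 2 × 2 × 4 × 2 × 1 × 4 × 2 = 1536.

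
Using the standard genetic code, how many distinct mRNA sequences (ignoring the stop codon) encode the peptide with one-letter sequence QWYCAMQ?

Gln: 2 codons.
Trp: 1 codon.
Tyr: 2 codons.
Cys: 2 codons.
Ala: 4 codons.
Met: 1 codon.
Gln: 2 codons.
2 × 1 × 2 × 2 × 4 × 1 × 2 = 64.

64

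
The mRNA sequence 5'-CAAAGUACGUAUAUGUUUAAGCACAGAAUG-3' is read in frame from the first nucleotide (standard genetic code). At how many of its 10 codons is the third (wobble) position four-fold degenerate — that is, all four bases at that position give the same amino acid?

1

Codon 1 CAA (Gln): third position 2-fold.
Codon 2 AGU (Ser): third position 2-fold.
Codon 3 ACG (Thr): third position 4-fold.
Codon 4 UAU (Tyr): third position 2-fold.
Codon 5 AUG (Met): third position 1-fold.
Codon 6 UUU (Phe): third position 2-fold.
Codon 7 AAG (Lys): third position 2-fold.
Codon 8 CAC (His): third position 2-fold.
Codon 9 AGA (Arg): third position 2-fold.
Codon 10 AUG (Met): third position 1-fold.
Four-fold degenerate third positions: 1.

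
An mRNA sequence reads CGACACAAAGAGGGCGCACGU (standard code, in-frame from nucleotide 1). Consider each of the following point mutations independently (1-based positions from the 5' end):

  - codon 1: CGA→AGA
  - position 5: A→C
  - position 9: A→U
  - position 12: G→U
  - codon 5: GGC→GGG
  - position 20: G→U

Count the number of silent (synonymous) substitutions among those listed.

2

Codon 1: CGA (Arg) → AGA (Arg) — synonymous.
Codon 2: CAC (His) → CCC (Pro) — missense.
Codon 3: AAA (Lys) → AAU (Asn) — missense.
Codon 4: GAG (Glu) → GAU (Asp) — missense.
Codon 5: GGC (Gly) → GGG (Gly) — synonymous.
Codon 7: CGU (Arg) → CUU (Leu) — missense.
Synonymous: 2 of 6.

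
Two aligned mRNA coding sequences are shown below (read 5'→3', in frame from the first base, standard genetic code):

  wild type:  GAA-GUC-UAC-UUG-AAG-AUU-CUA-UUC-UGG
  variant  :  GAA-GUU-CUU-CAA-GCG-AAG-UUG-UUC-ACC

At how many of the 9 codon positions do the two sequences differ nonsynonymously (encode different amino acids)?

5

Codon 1: GAA Glu / GAA Glu — identical.
Codon 2: GUC Val / GUU Val — synonymous.
Codon 3: UAC Tyr / CUU Leu — nonsynonymous.
Codon 4: UUG Leu / CAA Gln — nonsynonymous.
Codon 5: AAG Lys / GCG Ala — nonsynonymous.
Codon 6: AUU Ile / AAG Lys — nonsynonymous.
Codon 7: CUA Leu / UUG Leu — synonymous.
Codon 8: UUC Phe / UUC Phe — identical.
Codon 9: UGG Trp / ACC Thr — nonsynonymous.
Nonsynonymous differences: 5.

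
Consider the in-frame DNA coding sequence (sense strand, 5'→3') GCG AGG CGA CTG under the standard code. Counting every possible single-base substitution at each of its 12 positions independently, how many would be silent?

Codon 1 (GCG, Ala): 3 synonymous substitutions.
Codon 2 (AGG, Arg): 2 synonymous substitutions.
Codon 3 (CGA, Arg): 4 synonymous substitutions.
Codon 4 (CTG, Leu): 4 synonymous substitutions.
Total: 3 + 2 + 4 + 4 = 13.

13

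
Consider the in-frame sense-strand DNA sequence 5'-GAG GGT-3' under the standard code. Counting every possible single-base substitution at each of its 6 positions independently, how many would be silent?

4

Codon 1 (GAG, Glu): 1 synonymous substitution.
Codon 2 (GGT, Gly): 3 synonymous substitutions.
Total: 1 + 3 = 4.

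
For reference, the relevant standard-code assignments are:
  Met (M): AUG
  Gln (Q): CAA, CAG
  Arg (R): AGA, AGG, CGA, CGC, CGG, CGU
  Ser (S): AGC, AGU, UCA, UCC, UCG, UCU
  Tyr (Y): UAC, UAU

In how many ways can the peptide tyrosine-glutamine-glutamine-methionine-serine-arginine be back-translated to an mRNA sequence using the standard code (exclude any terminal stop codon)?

288

Tyr: 2 codons.
Gln: 2 codons.
Gln: 2 codons.
Met: 1 codon.
Ser: 6 codons.
Arg: 6 codons.
2 × 2 × 2 × 1 × 6 × 6 = 288.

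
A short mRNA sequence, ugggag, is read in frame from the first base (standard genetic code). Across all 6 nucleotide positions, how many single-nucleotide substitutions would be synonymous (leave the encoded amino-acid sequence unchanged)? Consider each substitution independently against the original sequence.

Codon 1 (UGG, Trp): 0 synonymous substitutions.
Codon 2 (GAG, Glu): 1 synonymous substitution.
Total: 0 + 1 = 1.

1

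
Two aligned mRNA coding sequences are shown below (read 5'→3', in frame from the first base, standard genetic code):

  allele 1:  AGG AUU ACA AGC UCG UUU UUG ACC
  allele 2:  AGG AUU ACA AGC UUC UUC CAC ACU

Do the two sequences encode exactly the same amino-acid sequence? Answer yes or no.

Codon 1: AGG Arg / AGG Arg — identical.
Codon 2: AUU Ile / AUU Ile — identical.
Codon 3: ACA Thr / ACA Thr — identical.
Codon 4: AGC Ser / AGC Ser — identical.
Codon 5: UCG Ser / UUC Phe — nonsynonymous.
Codon 6: UUU Phe / UUC Phe — synonymous.
Codon 7: UUG Leu / CAC His — nonsynonymous.
Codon 8: ACC Thr / ACU Thr — synonymous.
Nonsynonymous differences: 2 → different protein.

no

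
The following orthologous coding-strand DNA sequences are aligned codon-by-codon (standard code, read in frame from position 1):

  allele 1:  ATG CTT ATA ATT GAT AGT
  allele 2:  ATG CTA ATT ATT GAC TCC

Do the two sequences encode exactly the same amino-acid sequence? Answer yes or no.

yes

Codon 1: ATG Met / ATG Met — identical.
Codon 2: CTT Leu / CTA Leu — synonymous.
Codon 3: ATA Ile / ATT Ile — synonymous.
Codon 4: ATT Ile / ATT Ile — identical.
Codon 5: GAT Asp / GAC Asp — synonymous.
Codon 6: AGT Ser / TCC Ser — synonymous.
Nonsynonymous differences: 0 → same protein.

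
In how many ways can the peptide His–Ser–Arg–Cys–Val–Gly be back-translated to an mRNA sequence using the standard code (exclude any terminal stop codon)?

2304

His: 2 codons.
Ser: 6 codons.
Arg: 6 codons.
Cys: 2 codons.
Val: 4 codons.
Gly: 4 codons.
2 × 6 × 6 × 2 × 4 × 4 = 2304.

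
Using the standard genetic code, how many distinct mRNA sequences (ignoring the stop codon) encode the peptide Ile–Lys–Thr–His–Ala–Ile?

Ile: 3 codons.
Lys: 2 codons.
Thr: 4 codons.
His: 2 codons.
Ala: 4 codons.
Ile: 3 codons.
3 × 2 × 4 × 2 × 4 × 3 = 576.

576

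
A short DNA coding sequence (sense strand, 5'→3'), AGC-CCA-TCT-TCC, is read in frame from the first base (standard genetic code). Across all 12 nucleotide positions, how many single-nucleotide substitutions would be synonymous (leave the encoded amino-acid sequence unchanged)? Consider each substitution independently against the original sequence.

Codon 1 (AGC, Ser): 1 synonymous substitution.
Codon 2 (CCA, Pro): 3 synonymous substitutions.
Codon 3 (TCT, Ser): 3 synonymous substitutions.
Codon 4 (TCC, Ser): 3 synonymous substitutions.
Total: 1 + 3 + 3 + 3 = 10.

10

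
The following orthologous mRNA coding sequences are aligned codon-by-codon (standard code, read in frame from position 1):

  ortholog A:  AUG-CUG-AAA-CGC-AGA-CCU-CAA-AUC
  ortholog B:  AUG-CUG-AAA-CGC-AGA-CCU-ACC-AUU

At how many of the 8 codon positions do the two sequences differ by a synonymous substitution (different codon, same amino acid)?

1

Codon 1: AUG Met / AUG Met — identical.
Codon 2: CUG Leu / CUG Leu — identical.
Codon 3: AAA Lys / AAA Lys — identical.
Codon 4: CGC Arg / CGC Arg — identical.
Codon 5: AGA Arg / AGA Arg — identical.
Codon 6: CCU Pro / CCU Pro — identical.
Codon 7: CAA Gln / ACC Thr — nonsynonymous.
Codon 8: AUC Ile / AUU Ile — synonymous.
Synonymous differences: 1.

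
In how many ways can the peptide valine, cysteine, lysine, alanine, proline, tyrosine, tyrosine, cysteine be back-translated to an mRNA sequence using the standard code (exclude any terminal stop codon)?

Val: 4 codons.
Cys: 2 codons.
Lys: 2 codons.
Ala: 4 codons.
Pro: 4 codons.
Tyr: 2 codons.
Tyr: 2 codons.
Cys: 2 codons.
4 × 2 × 2 × 4 × 4 × 2 × 2 × 2 = 2048.

2048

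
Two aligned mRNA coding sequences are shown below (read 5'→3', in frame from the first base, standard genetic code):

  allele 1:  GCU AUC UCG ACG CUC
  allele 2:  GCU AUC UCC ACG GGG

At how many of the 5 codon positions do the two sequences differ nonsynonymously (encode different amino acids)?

Codon 1: GCU Ala / GCU Ala — identical.
Codon 2: AUC Ile / AUC Ile — identical.
Codon 3: UCG Ser / UCC Ser — synonymous.
Codon 4: ACG Thr / ACG Thr — identical.
Codon 5: CUC Leu / GGG Gly — nonsynonymous.
Nonsynonymous differences: 1.

1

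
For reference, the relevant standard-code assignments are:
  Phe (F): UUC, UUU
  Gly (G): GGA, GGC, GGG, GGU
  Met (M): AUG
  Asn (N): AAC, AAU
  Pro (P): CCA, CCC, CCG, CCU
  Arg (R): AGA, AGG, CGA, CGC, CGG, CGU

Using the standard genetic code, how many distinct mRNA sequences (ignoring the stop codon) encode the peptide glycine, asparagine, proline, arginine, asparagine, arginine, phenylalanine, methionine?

Gly: 4 codons.
Asn: 2 codons.
Pro: 4 codons.
Arg: 6 codons.
Asn: 2 codons.
Arg: 6 codons.
Phe: 2 codons.
Met: 1 codon.
4 × 2 × 4 × 6 × 2 × 6 × 2 × 1 = 4608.

4608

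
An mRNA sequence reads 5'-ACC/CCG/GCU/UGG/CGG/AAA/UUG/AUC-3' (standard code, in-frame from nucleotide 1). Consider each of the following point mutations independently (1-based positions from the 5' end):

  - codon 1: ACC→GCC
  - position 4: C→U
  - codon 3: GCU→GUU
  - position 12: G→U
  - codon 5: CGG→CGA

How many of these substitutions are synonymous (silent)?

Codon 1: ACC (Thr) → GCC (Ala) — missense.
Codon 2: CCG (Pro) → UCG (Ser) — missense.
Codon 3: GCU (Ala) → GUU (Val) — missense.
Codon 4: UGG (Trp) → UGU (Cys) — missense.
Codon 5: CGG (Arg) → CGA (Arg) — synonymous.
Synonymous: 1 of 5.

1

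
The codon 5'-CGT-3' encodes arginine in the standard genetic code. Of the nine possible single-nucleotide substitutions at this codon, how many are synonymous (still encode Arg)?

Position 1: none → 0 synonymous.
Position 2: none → 0 synonymous.
Position 3: CGC, CGA, CGG → 3 synonymous.
Total: 0 + 0 + 3 = 3.

3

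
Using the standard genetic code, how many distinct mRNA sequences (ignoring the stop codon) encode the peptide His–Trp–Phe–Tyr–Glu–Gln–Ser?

192

His: 2 codons.
Trp: 1 codon.
Phe: 2 codons.
Tyr: 2 codons.
Glu: 2 codons.
Gln: 2 codons.
Ser: 6 codons.
2 × 1 × 2 × 2 × 2 × 2 × 6 = 192.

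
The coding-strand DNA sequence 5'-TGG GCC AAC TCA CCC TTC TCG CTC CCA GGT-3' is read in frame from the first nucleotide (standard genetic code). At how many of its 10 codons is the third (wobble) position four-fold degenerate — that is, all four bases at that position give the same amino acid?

Codon 1 TGG (Trp): third position 1-fold.
Codon 2 GCC (Ala): third position 4-fold.
Codon 3 AAC (Asn): third position 2-fold.
Codon 4 TCA (Ser): third position 4-fold.
Codon 5 CCC (Pro): third position 4-fold.
Codon 6 TTC (Phe): third position 2-fold.
Codon 7 TCG (Ser): third position 4-fold.
Codon 8 CTC (Leu): third position 4-fold.
Codon 9 CCA (Pro): third position 4-fold.
Codon 10 GGT (Gly): third position 4-fold.
Four-fold degenerate third positions: 7.

7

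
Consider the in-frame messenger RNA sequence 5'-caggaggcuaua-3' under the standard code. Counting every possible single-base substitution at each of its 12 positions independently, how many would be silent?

7

Codon 1 (CAG, Gln): 1 synonymous substitution.
Codon 2 (GAG, Glu): 1 synonymous substitution.
Codon 3 (GCU, Ala): 3 synonymous substitutions.
Codon 4 (AUA, Ile): 2 synonymous substitutions.
Total: 1 + 1 + 3 + 2 = 7.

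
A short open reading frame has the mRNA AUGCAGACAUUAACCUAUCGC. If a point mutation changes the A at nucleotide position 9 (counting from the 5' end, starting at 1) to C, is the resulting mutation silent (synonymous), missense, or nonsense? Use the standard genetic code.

silent

Position 9 falls in codon 3: ACA → Thr.
After the substitution the codon is ACC → Thr.
Both encode Thr, so the change is synonymous.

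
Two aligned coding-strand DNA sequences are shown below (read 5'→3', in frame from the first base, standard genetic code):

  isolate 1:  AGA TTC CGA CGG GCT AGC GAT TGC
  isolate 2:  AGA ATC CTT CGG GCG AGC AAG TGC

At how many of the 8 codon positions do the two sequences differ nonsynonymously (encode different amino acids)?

3

Codon 1: AGA Arg / AGA Arg — identical.
Codon 2: TTC Phe / ATC Ile — nonsynonymous.
Codon 3: CGA Arg / CTT Leu — nonsynonymous.
Codon 4: CGG Arg / CGG Arg — identical.
Codon 5: GCT Ala / GCG Ala — synonymous.
Codon 6: AGC Ser / AGC Ser — identical.
Codon 7: GAT Asp / AAG Lys — nonsynonymous.
Codon 8: TGC Cys / TGC Cys — identical.
Nonsynonymous differences: 3.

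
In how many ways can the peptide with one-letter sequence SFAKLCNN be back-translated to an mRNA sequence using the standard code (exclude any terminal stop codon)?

Ser: 6 codons.
Phe: 2 codons.
Ala: 4 codons.
Lys: 2 codons.
Leu: 6 codons.
Cys: 2 codons.
Asn: 2 codons.
Asn: 2 codons.
6 × 2 × 4 × 2 × 6 × 2 × 2 × 2 = 4608.

4608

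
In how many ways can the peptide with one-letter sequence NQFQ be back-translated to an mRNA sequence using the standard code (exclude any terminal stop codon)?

16

Asn: 2 codons.
Gln: 2 codons.
Phe: 2 codons.
Gln: 2 codons.
2 × 2 × 2 × 2 = 16.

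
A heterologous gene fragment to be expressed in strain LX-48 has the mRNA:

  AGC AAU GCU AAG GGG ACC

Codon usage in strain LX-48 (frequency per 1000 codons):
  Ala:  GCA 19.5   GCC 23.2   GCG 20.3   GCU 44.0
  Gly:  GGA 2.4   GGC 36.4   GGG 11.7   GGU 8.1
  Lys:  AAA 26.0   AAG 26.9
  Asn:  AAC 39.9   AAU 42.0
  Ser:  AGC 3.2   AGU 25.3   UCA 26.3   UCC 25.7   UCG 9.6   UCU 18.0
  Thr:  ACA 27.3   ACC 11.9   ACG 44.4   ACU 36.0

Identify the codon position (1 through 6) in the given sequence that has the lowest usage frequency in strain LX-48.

Codon 1 AGC (Ser): 3.2 per 1000.
Codon 2 AAU (Asn): 42.0 per 1000.
Codon 3 GCU (Ala): 44.0 per 1000.
Codon 4 AAG (Lys): 26.9 per 1000.
Codon 5 GGG (Gly): 11.7 per 1000.
Codon 6 ACC (Thr): 11.9 per 1000.
Lowest frequency is 3.2 at codon 1.

1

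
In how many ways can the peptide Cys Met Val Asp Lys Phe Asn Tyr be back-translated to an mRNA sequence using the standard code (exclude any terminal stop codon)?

256

Cys: 2 codons.
Met: 1 codon.
Val: 4 codons.
Asp: 2 codons.
Lys: 2 codons.
Phe: 2 codons.
Asn: 2 codons.
Tyr: 2 codons.
2 × 1 × 4 × 2 × 2 × 2 × 2 × 2 = 256.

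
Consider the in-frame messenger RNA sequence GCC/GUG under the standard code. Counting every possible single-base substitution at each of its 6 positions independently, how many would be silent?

6

Codon 1 (GCC, Ala): 3 synonymous substitutions.
Codon 2 (GUG, Val): 3 synonymous substitutions.
Total: 3 + 3 = 6.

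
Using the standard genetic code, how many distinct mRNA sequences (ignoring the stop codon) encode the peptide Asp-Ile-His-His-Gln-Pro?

Asp: 2 codons.
Ile: 3 codons.
His: 2 codons.
His: 2 codons.
Gln: 2 codons.
Pro: 4 codons.
2 × 3 × 2 × 2 × 2 × 4 = 192.

192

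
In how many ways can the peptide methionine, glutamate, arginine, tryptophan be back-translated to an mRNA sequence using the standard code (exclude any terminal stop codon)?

12

Met: 1 codon.
Glu: 2 codons.
Arg: 6 codons.
Trp: 1 codon.
1 × 2 × 6 × 1 = 12.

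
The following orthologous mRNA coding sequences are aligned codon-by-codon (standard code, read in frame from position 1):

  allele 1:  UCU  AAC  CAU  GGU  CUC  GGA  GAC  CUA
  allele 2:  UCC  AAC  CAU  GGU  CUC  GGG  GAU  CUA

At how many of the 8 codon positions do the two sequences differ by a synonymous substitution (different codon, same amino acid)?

3

Codon 1: UCU Ser / UCC Ser — synonymous.
Codon 2: AAC Asn / AAC Asn — identical.
Codon 3: CAU His / CAU His — identical.
Codon 4: GGU Gly / GGU Gly — identical.
Codon 5: CUC Leu / CUC Leu — identical.
Codon 6: GGA Gly / GGG Gly — synonymous.
Codon 7: GAC Asp / GAU Asp — synonymous.
Codon 8: CUA Leu / CUA Leu — identical.
Synonymous differences: 3.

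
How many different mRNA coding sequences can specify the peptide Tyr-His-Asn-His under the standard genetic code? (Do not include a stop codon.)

16

Tyr: 2 codons.
His: 2 codons.
Asn: 2 codons.
His: 2 codons.
2 × 2 × 2 × 2 = 16.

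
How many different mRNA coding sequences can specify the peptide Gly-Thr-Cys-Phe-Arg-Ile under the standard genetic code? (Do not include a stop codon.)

Gly: 4 codons.
Thr: 4 codons.
Cys: 2 codons.
Phe: 2 codons.
Arg: 6 codons.
Ile: 3 codons.
4 × 4 × 2 × 2 × 6 × 3 = 1152.

1152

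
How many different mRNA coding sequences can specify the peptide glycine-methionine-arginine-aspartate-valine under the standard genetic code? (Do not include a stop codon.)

Gly: 4 codons.
Met: 1 codon.
Arg: 6 codons.
Asp: 2 codons.
Val: 4 codons.
4 × 1 × 6 × 2 × 4 = 192.

192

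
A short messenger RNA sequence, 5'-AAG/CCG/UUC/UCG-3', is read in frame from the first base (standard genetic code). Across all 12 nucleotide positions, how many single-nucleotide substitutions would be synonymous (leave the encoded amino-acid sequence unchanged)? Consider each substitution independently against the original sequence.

8

Codon 1 (AAG, Lys): 1 synonymous substitution.
Codon 2 (CCG, Pro): 3 synonymous substitutions.
Codon 3 (UUC, Phe): 1 synonymous substitution.
Codon 4 (UCG, Ser): 3 synonymous substitutions.
Total: 1 + 3 + 1 + 3 = 8.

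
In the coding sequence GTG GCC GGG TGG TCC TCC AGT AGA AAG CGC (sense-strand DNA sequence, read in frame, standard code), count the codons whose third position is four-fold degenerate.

Codon 1 GTG (Val): third position 4-fold.
Codon 2 GCC (Ala): third position 4-fold.
Codon 3 GGG (Gly): third position 4-fold.
Codon 4 TGG (Trp): third position 1-fold.
Codon 5 TCC (Ser): third position 4-fold.
Codon 6 TCC (Ser): third position 4-fold.
Codon 7 AGT (Ser): third position 2-fold.
Codon 8 AGA (Arg): third position 2-fold.
Codon 9 AAG (Lys): third position 2-fold.
Codon 10 CGC (Arg): third position 4-fold.
Four-fold degenerate third positions: 6.

6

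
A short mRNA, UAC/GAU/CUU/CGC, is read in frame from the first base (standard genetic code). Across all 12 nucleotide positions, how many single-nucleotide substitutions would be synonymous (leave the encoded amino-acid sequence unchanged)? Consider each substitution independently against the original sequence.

8

Codon 1 (UAC, Tyr): 1 synonymous substitution.
Codon 2 (GAU, Asp): 1 synonymous substitution.
Codon 3 (CUU, Leu): 3 synonymous substitutions.
Codon 4 (CGC, Arg): 3 synonymous substitutions.
Total: 1 + 1 + 3 + 3 = 8.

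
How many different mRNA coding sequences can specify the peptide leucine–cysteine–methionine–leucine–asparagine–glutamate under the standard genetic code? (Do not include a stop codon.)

288

Leu: 6 codons.
Cys: 2 codons.
Met: 1 codon.
Leu: 6 codons.
Asn: 2 codons.
Glu: 2 codons.
6 × 2 × 1 × 6 × 2 × 2 = 288.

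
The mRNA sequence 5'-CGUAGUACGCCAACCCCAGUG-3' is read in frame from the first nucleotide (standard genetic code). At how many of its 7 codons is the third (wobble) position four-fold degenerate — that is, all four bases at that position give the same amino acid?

Codon 1 CGU (Arg): third position 4-fold.
Codon 2 AGU (Ser): third position 2-fold.
Codon 3 ACG (Thr): third position 4-fold.
Codon 4 CCA (Pro): third position 4-fold.
Codon 5 ACC (Thr): third position 4-fold.
Codon 6 CCA (Pro): third position 4-fold.
Codon 7 GUG (Val): third position 4-fold.
Four-fold degenerate third positions: 6.

6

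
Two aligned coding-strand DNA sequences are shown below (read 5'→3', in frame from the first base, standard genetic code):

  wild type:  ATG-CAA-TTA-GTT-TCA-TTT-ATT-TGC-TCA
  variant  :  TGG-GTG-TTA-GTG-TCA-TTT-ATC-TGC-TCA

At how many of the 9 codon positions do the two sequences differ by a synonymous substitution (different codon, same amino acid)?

2

Codon 1: ATG Met / TGG Trp — nonsynonymous.
Codon 2: CAA Gln / GTG Val — nonsynonymous.
Codon 3: TTA Leu / TTA Leu — identical.
Codon 4: GTT Val / GTG Val — synonymous.
Codon 5: TCA Ser / TCA Ser — identical.
Codon 6: TTT Phe / TTT Phe — identical.
Codon 7: ATT Ile / ATC Ile — synonymous.
Codon 8: TGC Cys / TGC Cys — identical.
Codon 9: TCA Ser / TCA Ser — identical.
Synonymous differences: 2.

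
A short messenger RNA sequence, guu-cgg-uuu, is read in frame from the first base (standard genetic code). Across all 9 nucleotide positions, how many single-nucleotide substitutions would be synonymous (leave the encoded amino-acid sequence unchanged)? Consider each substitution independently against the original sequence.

Codon 1 (GUU, Val): 3 synonymous substitutions.
Codon 2 (CGG, Arg): 4 synonymous substitutions.
Codon 3 (UUU, Phe): 1 synonymous substitution.
Total: 3 + 4 + 1 = 8.

8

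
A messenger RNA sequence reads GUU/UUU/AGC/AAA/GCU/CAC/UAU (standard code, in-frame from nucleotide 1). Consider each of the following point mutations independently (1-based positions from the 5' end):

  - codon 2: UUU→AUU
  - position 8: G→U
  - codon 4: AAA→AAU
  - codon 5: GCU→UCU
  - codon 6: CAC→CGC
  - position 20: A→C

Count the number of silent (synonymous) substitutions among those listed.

Codon 2: UUU (Phe) → AUU (Ile) — missense.
Codon 3: AGC (Ser) → AUC (Ile) — missense.
Codon 4: AAA (Lys) → AAU (Asn) — missense.
Codon 5: GCU (Ala) → UCU (Ser) — missense.
Codon 6: CAC (His) → CGC (Arg) — missense.
Codon 7: UAU (Tyr) → UCU (Ser) — missense.
Synonymous: 0 of 6.

0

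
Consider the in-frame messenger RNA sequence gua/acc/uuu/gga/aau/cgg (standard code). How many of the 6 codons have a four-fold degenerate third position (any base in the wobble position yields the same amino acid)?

4

Codon 1 GUA (Val): third position 4-fold.
Codon 2 ACC (Thr): third position 4-fold.
Codon 3 UUU (Phe): third position 2-fold.
Codon 4 GGA (Gly): third position 4-fold.
Codon 5 AAU (Asn): third position 2-fold.
Codon 6 CGG (Arg): third position 4-fold.
Four-fold degenerate third positions: 4.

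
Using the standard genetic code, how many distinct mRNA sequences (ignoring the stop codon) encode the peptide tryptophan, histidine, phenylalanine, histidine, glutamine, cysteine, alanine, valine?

Trp: 1 codon.
His: 2 codons.
Phe: 2 codons.
His: 2 codons.
Gln: 2 codons.
Cys: 2 codons.
Ala: 4 codons.
Val: 4 codons.
1 × 2 × 2 × 2 × 2 × 2 × 4 × 4 = 512.

512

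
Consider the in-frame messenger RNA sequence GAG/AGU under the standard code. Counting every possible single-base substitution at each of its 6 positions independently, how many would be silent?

2

Codon 1 (GAG, Glu): 1 synonymous substitution.
Codon 2 (AGU, Ser): 1 synonymous substitution.
Total: 1 + 1 = 2.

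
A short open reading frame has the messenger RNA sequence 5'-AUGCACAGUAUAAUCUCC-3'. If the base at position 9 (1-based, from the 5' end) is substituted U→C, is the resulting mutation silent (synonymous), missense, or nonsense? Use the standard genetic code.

silent

Position 9 falls in codon 3: AGU → Ser.
After the substitution the codon is AGC → Ser.
Both encode Ser, so the change is synonymous.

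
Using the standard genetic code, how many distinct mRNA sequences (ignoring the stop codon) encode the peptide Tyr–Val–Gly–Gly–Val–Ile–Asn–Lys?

Tyr: 2 codons.
Val: 4 codons.
Gly: 4 codons.
Gly: 4 codons.
Val: 4 codons.
Ile: 3 codons.
Asn: 2 codons.
Lys: 2 codons.
2 × 4 × 4 × 4 × 4 × 3 × 2 × 2 = 6144.

6144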